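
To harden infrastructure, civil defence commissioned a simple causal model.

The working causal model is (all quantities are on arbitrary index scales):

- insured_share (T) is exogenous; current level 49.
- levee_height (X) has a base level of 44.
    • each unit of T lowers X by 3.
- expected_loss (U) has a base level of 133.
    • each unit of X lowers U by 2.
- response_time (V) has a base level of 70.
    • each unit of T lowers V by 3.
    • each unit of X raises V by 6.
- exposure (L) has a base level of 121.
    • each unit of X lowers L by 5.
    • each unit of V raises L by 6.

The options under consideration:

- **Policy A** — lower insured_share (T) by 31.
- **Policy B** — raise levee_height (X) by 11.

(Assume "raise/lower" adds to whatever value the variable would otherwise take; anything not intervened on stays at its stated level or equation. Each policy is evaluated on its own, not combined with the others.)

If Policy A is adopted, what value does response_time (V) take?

-44

Policy A (T − 31):
  T = 49 − 31 = 18
  X = 44 − 3·18 = -10
  V = 70 − 3·18 + 6·(-10) = -44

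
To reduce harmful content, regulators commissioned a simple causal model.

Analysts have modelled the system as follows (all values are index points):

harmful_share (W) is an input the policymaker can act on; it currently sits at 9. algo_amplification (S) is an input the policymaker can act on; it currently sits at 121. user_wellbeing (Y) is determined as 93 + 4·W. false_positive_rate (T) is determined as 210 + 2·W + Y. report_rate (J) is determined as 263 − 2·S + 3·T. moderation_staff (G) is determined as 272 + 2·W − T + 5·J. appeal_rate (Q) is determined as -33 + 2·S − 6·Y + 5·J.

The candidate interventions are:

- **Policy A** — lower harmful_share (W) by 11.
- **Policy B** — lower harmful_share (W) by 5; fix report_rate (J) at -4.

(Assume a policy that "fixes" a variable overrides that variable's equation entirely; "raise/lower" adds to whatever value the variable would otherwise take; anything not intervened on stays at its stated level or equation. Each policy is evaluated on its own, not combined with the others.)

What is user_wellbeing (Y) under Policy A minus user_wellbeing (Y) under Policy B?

-24

Policy A (W − 11):
  W = 9 − 11 = -2
  Y = 93 + 4·(-2) = 85
Policy B (W − 5, J := -4):
  W = 9 − 5 = 4
  Y = 93 + 4·4 = 109
Y: 85 − 109 = -24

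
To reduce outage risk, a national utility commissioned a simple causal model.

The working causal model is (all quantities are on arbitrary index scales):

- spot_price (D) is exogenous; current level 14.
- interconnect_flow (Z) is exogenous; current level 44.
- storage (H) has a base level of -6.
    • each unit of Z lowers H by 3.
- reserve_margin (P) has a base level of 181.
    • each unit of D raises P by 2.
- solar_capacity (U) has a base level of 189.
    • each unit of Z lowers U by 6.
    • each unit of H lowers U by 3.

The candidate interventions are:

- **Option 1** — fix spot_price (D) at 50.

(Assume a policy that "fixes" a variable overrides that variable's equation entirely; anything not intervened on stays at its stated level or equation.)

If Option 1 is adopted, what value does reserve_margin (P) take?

Option 1 (D := 50):
  D = 50
  P = 181 + 2·50 = 281

281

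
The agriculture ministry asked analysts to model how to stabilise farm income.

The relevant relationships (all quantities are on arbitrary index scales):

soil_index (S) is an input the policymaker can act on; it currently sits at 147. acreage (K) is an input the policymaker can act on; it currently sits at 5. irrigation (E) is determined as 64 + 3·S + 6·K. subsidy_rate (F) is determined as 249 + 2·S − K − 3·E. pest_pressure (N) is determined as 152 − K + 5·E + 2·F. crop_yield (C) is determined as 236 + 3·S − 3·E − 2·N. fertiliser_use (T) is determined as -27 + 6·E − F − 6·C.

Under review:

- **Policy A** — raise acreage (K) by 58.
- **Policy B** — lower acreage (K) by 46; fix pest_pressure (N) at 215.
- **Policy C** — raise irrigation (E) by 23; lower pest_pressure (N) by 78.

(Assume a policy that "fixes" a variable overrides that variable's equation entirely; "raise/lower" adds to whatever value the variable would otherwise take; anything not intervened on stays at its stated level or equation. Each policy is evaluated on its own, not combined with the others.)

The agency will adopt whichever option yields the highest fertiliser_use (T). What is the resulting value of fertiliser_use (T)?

Policy A (K + 58):
  S = 147
  K = 5 + 58 = 63
  E = 64 + 3·147 + 6·63 = 883
  F = 249 + 2·147 − 63 − 3·883 = -2169
  N = 152 − 63 + 5·883 + 2·(-2169) = 166
  C = 236 + 3·147 − 3·883 − 2·166 = -2304
  T = -27 + 6·883 − (-2169) − 6·(-2304) = 21264
Policy B (K − 46, N := 215):
  S = 147
  K = 5 − 46 = -41
  E = 64 + 3·147 + 6·(-41) = 259
  F = 249 + 2·147 − (-41) − 3·259 = -193
  N = 215
  C = 236 + 3·147 − 3·259 − 2·215 = -530
  T = -27 + 6·259 − (-193) − 6·(-530) = 4900
Policy C (E + 23, N − 78):
  S = 147
  K = 5
  E = 64 + 3·147 + 6·5 (+23 from intervention) = 558
  F = 249 + 2·147 − 5 − 3·558 = -1136
  N = 152 − 5 + 5·558 + 2·(-1136) (−78 from intervention) = 587
  C = 236 + 3·147 − 3·558 − 2·587 = -2171
  T = -27 + 6·558 − (-1136) − 6·(-2171) = 17483
Comparing — Policy A: T=21264, Policy B: T=4900, Policy C: T=17483. Highest is 21264 (Policy A).

21264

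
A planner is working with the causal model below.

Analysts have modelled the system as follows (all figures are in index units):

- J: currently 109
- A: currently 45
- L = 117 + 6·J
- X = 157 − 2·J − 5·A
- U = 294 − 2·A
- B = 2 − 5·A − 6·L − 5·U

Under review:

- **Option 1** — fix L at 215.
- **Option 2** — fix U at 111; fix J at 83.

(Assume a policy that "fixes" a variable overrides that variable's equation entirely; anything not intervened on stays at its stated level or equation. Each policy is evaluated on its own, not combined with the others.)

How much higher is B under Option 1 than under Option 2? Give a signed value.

Option 1 (L := 215):
  J = 109
  A = 45
  L = 215
  U = 294 − 2·45 = 204
  B = 2 − 5·45 − 6·215 − 5·204 = -2533
Option 2 (U := 111, J := 83):
  J = 83
  A = 45
  L = 117 + 6·83 = 615
  U = 111
  B = 2 − 5·45 − 6·615 − 5·111 = -4468
B: -2533 − (-4468) = 1935

1935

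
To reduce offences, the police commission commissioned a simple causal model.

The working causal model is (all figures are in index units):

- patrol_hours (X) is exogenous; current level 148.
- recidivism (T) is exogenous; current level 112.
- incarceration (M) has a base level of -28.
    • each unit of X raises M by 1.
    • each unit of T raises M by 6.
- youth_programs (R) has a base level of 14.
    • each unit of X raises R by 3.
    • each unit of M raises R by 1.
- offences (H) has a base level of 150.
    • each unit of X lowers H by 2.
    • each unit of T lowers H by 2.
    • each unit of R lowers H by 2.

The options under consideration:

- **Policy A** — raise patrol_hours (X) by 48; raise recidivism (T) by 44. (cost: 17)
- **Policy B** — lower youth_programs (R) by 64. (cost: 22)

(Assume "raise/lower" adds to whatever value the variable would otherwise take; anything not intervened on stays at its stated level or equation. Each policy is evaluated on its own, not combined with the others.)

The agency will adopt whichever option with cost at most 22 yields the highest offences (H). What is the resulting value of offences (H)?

Policy A (X + 48, T + 44):
  X = 148 + 48 = 196
  T = 112 + 44 = 156
  M = -28 + 196 + 6·156 = 1104
  R = 14 + 3·196 + 1104 = 1706
  H = 150 − 2·196 − 2·156 − 2·1706 = -3966
Policy B (R − 64):
  X = 148
  T = 112
  M = -28 + 148 + 6·112 = 792
  R = 14 + 3·148 + 792 (−64 from intervention) = 1186
  H = 150 − 2·148 − 2·112 − 2·1186 = -2742
Comparing — Policy A: H=-3966, Policy B: H=-2742. Highest is -2742 (Policy B).

-2742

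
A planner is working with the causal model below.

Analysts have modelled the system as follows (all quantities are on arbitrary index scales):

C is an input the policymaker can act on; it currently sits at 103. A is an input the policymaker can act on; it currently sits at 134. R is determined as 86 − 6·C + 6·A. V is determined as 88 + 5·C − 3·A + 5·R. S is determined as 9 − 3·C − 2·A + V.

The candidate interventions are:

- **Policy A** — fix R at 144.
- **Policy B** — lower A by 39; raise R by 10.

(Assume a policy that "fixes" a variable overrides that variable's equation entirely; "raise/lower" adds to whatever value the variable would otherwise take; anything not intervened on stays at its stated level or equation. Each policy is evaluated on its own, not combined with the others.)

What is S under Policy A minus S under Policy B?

Policy A (R := 144):
  C = 103
  A = 134
  R = 144
  V = 88 + 5·103 − 3·134 + 5·144 = 921
  S = 9 − 3·103 − 2·134 + 921 = 353
Policy B (A − 39, R + 10):
  C = 103
  A = 134 − 39 = 95
  R = 86 − 6·103 + 6·95 (+10 from intervention) = 48
  V = 88 + 5·103 − 3·95 + 5·48 = 558
  S = 9 − 3·103 − 2·95 + 558 = 68
S: 353 − 68 = 285

285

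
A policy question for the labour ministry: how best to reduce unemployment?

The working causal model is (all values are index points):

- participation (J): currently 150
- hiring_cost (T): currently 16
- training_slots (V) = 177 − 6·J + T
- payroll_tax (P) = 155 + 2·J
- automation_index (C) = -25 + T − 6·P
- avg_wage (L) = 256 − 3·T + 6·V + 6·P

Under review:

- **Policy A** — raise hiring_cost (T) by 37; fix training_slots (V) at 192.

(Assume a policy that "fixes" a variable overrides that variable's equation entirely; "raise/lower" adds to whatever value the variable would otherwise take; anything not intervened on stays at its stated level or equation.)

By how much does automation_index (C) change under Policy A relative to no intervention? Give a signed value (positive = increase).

37

Baseline:
  J = 150
  T = 16
  P = 155 + 2·150 = 455
  C = -25 + 16 − 6·455 = -2739
Policy A (T + 37, V := 192):
  J = 150
  T = 16 + 37 = 53
  P = 155 + 2·150 = 455
  C = -25 + 53 − 6·455 = -2702
Change in C: -2702 − (-2739) = 37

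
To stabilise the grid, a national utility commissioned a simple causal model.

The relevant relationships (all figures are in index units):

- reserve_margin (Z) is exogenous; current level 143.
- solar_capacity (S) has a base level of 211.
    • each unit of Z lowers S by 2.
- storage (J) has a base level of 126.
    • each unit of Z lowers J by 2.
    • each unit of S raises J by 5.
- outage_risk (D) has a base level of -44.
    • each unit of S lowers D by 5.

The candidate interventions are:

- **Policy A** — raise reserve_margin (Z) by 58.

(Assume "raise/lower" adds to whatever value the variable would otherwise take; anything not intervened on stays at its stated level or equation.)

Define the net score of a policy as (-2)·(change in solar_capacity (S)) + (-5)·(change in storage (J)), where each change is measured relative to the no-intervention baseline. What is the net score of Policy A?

Baseline:
  Z = 143
  S = 211 − 2·143 = -75
  J = 126 − 2·143 + 5·(-75) = -535
Policy A (Z + 58):
  Z = 143 + 58 = 201
  S = 211 − 2·201 = -191
  J = 126 − 2·201 + 5·(-191) = -1231
ΔS = -191 − (-75) = -116; ΔJ = -1231 − (-535) = -696
Score = (-2)·(-116) + (-5)·(-696) = 3712

3712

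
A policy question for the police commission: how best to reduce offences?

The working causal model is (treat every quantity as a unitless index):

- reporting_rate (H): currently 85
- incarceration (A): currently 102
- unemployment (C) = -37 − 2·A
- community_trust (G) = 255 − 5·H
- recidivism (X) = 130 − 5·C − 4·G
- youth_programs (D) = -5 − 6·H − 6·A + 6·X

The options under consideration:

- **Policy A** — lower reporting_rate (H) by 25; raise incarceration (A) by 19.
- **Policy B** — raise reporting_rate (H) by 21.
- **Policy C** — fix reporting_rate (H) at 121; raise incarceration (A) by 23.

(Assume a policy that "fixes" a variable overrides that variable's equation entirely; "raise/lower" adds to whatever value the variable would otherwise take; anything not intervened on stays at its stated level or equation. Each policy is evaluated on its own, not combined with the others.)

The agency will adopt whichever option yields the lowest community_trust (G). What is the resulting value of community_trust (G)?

-350

Policy A (H − 25, A + 19):
  H = 85 − 25 = 60
  G = 255 − 5·60 = -45
Policy B (H + 21):
  H = 85 + 21 = 106
  G = 255 − 5·106 = -275
Policy C (H := 121, A + 23):
  H = 121
  G = 255 − 5·121 = -350
Comparing — Policy A: G=-45, Policy B: G=-275, Policy C: G=-350. Lowest is -350 (Policy C).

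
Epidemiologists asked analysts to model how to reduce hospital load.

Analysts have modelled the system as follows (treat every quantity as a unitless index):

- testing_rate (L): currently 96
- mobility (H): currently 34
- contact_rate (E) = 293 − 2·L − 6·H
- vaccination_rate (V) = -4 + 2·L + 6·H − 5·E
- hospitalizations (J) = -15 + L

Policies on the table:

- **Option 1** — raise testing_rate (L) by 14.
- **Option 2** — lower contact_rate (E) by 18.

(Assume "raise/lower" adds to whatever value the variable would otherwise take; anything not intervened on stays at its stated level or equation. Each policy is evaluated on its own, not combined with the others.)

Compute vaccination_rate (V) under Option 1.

1075

Option 1 (L + 14):
  L = 96 + 14 = 110
  H = 34
  E = 293 − 2·110 − 6·34 = -131
  V = -4 + 2·110 + 6·34 − 5·(-131) = 1075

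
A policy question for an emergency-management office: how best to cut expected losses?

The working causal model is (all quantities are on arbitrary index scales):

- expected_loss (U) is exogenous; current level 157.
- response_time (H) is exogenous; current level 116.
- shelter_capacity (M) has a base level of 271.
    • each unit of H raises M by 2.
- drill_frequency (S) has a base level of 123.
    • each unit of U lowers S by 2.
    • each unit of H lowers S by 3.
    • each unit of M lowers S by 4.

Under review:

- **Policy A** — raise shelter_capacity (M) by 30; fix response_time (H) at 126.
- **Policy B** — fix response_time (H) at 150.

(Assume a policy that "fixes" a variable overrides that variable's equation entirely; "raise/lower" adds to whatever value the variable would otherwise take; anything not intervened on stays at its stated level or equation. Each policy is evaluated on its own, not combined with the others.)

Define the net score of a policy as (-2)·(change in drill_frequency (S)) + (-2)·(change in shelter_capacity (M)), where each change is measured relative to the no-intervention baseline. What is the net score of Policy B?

Baseline:
  U = 157
  H = 116
  M = 271 + 2·116 = 503
  S = 123 − 2·157 − 3·116 − 4·503 = -2551
Policy B (H := 150):
  U = 157
  H = 150
  M = 271 + 2·150 = 571
  S = 123 − 2·157 − 3·150 − 4·571 = -2925
ΔS = -2925 − (-2551) = -374; ΔM = 571 − 503 = 68
Score = (-2)·(-374) + (-2)·68 = 612

612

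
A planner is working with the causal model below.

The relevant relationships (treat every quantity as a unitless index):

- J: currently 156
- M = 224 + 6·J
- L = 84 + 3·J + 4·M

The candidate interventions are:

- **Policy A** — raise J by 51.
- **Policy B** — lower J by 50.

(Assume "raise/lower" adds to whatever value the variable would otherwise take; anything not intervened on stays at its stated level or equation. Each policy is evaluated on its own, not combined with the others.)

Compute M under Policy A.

Policy A (J + 51):
  J = 156 + 51 = 207
  M = 224 + 6·207 = 1466

1466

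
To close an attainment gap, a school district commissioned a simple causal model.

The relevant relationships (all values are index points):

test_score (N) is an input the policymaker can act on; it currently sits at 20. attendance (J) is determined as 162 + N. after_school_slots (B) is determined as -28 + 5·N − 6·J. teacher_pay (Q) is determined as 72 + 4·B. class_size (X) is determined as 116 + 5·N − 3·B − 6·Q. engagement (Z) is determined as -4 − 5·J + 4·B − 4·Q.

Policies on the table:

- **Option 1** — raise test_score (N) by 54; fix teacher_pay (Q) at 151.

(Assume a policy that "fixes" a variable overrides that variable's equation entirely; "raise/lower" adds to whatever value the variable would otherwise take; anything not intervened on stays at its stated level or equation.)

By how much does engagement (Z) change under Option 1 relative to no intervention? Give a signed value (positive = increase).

Baseline:
  N = 20
  J = 162 + 20 = 182
  B = -28 + 5·20 − 6·182 = -1020
  Q = 72 + 4·(-1020) = -4008
  Z = -4 − 5·182 + 4·(-1020) − 4·(-4008) = 11038
Option 1 (N + 54, Q := 151):
  N = 20 + 54 = 74
  J = 162 + 74 = 236
  B = -28 + 5·74 − 6·236 = -1074
  Q = 151
  Z = -4 − 5·236 + 4·(-1074) − 4·151 = -6084
Change in Z: -6084 − 11038 = -17122

-17122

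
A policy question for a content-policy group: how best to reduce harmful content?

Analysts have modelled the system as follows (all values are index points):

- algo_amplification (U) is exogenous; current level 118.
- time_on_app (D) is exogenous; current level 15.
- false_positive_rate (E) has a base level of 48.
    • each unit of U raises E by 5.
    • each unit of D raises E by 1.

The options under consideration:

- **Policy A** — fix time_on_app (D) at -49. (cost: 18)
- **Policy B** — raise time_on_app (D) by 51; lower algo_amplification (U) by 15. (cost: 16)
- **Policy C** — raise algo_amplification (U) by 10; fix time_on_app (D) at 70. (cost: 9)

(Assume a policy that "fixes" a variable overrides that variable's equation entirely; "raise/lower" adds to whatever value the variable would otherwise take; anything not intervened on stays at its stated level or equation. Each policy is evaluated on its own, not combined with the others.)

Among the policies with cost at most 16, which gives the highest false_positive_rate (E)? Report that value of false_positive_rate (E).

Policy B (D + 51, U − 15):
  U = 118 − 15 = 103
  D = 15 + 51 = 66
  E = 48 + 5·103 + 66 = 629
Policy C (U + 10, D := 70):
  U = 118 + 10 = 128
  D = 70
  E = 48 + 5·128 + 70 = 758
Comparing — Policy B: E=629, Policy C: E=758. Highest is 758 (Policy C).

758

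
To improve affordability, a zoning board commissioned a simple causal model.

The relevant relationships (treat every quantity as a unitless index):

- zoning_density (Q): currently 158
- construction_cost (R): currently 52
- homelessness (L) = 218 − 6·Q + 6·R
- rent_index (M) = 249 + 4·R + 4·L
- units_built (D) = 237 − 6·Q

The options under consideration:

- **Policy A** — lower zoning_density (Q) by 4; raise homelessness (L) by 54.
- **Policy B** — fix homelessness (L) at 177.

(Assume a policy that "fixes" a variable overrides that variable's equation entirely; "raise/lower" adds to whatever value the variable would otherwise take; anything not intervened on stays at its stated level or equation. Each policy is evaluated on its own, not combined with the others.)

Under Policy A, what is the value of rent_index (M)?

-903

Policy A (Q − 4, L + 54):
  Q = 158 − 4 = 154
  R = 52
  L = 218 − 6·154 + 6·52 (+54 from intervention) = -340
  M = 249 + 4·52 + 4·(-340) = -903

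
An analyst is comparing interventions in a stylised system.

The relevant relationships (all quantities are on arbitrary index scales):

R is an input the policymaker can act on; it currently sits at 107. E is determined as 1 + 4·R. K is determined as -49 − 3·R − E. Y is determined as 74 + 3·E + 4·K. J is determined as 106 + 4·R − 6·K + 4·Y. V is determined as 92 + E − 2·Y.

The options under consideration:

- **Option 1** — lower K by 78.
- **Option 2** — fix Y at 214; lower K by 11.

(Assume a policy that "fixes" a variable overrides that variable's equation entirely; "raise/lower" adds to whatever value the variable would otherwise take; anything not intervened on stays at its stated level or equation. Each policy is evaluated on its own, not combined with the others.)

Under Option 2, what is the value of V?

Option 2 (Y := 214, K − 11):
  R = 107
  E = 1 + 4·107 = 429
  K = -49 − 3·107 − 429 (−11 from intervention) = -810
  Y = 214
  V = 92 + 429 − 2·214 = 93

93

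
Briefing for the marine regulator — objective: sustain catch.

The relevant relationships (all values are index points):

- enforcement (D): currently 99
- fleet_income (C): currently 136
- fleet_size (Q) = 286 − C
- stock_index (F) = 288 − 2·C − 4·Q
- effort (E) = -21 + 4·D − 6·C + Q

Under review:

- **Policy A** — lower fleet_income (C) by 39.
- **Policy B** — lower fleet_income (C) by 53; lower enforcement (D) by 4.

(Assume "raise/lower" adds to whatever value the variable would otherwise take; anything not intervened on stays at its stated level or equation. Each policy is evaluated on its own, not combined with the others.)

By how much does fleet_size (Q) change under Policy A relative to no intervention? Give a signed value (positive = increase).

39

Baseline:
  C = 136
  Q = 286 − 136 = 150
Policy A (C − 39):
  C = 136 − 39 = 97
  Q = 286 − 97 = 189
Change in Q: 189 − 150 = 39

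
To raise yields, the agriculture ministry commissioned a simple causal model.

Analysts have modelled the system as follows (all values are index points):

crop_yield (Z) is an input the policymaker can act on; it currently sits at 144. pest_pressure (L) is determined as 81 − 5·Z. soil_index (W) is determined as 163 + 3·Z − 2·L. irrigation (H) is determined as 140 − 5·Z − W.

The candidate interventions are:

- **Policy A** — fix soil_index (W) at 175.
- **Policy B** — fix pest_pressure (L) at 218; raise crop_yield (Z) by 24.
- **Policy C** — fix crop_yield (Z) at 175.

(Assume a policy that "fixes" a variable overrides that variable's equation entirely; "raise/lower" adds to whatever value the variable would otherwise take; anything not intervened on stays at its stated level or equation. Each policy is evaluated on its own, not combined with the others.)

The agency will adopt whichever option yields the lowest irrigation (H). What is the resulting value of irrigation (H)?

-3011

Policy A (W := 175):
  Z = 144
  L = 81 − 5·144 = -639
  W = 175
  H = 140 − 5·144 − 175 = -755
Policy B (L := 218, Z + 24):
  Z = 144 + 24 = 168
  L = 218
  W = 163 + 3·168 − 2·218 = 231
  H = 140 − 5·168 − 231 = -931
Policy C (Z := 175):
  Z = 175
  L = 81 − 5·175 = -794
  W = 163 + 3·175 − 2·(-794) = 2276
  H = 140 − 5·175 − 2276 = -3011
Comparing — Policy A: H=-755, Policy B: H=-931, Policy C: H=-3011. Lowest is -3011 (Policy C).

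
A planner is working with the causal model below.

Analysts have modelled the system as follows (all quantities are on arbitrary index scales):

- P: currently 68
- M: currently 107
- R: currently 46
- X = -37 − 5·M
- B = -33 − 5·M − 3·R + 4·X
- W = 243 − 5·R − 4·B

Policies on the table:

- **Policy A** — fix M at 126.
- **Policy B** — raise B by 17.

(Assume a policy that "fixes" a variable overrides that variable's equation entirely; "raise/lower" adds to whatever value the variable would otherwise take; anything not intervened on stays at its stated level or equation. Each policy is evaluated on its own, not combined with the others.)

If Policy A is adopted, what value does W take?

13889

Policy A (M := 126):
  M = 126
  R = 46
  X = -37 − 5·126 = -667
  B = -33 − 5·126 − 3·46 + 4·(-667) = -3469
  W = 243 − 5·46 − 4·(-3469) = 13889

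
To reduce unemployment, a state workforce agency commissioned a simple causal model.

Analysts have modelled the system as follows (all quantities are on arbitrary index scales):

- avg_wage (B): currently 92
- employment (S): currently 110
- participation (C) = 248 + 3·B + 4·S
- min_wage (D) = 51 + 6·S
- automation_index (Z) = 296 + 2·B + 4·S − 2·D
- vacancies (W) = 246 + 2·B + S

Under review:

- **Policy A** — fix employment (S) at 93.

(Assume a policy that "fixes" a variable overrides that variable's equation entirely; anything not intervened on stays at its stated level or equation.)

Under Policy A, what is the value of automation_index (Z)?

Policy A (S := 93):
  B = 92
  S = 93
  D = 51 + 6·93 = 609
  Z = 296 + 2·92 + 4·93 − 2·609 = -366

-366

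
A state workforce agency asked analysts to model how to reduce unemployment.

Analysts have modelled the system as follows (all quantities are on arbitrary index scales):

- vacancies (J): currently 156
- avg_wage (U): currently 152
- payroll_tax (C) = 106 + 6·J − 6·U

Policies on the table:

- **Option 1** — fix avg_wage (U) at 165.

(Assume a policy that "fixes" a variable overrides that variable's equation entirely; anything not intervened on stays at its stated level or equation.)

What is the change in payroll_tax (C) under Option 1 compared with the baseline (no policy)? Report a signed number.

Baseline:
  J = 156
  U = 152
  C = 106 + 6·156 − 6·152 = 130
Option 1 (U := 165):
  J = 156
  U = 165
  C = 106 + 6·156 − 6·165 = 52
Change in C: 52 − 130 = -78

-78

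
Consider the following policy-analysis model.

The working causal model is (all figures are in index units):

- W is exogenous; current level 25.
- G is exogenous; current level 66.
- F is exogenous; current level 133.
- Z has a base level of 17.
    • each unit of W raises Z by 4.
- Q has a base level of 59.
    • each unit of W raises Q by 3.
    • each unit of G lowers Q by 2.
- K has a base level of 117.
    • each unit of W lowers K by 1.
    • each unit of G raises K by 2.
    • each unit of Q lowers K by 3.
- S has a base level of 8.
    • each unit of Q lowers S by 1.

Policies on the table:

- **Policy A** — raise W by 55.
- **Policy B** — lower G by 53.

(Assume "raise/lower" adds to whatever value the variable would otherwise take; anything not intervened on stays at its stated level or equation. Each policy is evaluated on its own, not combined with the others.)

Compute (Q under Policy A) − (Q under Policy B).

Policy A (W + 55):
  W = 25 + 55 = 80
  G = 66
  Q = 59 + 3·80 − 2·66 = 167
Policy B (G − 53):
  W = 25
  G = 66 − 53 = 13
  Q = 59 + 3·25 − 2·13 = 108
Q: 167 − 108 = 59

59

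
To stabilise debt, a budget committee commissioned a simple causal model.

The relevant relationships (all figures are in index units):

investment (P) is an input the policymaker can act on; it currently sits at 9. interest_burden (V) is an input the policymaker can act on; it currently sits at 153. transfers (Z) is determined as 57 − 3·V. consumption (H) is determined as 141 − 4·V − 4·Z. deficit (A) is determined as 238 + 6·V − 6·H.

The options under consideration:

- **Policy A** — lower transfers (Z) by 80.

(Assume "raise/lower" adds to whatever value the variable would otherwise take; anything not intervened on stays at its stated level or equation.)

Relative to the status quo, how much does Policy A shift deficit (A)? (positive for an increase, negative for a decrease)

Baseline:
  V = 153
  Z = 57 − 3·153 = -402
  H = 141 − 4·153 − 4·(-402) = 1137
  A = 238 + 6·153 − 6·1137 = -5666
Policy A (Z − 80):
  V = 153
  Z = 57 − 3·153 (−80 from intervention) = -482
  H = 141 − 4·153 − 4·(-482) = 1457
  A = 238 + 6·153 − 6·1457 = -7586
Change in A: -7586 − (-5666) = -1920

-1920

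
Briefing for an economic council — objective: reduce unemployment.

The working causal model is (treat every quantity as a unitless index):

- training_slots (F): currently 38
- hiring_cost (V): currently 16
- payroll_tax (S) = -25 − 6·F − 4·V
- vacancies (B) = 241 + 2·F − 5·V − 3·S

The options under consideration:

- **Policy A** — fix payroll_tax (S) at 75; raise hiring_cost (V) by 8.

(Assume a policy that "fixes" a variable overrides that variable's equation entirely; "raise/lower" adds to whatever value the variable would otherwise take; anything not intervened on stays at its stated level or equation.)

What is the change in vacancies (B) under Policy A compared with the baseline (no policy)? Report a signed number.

-1216

Baseline:
  F = 38
  V = 16
  S = -25 − 6·38 − 4·16 = -317
  B = 241 + 2·38 − 5·16 − 3·(-317) = 1188
Policy A (S := 75, V + 8):
  F = 38
  V = 16 + 8 = 24
  S = 75
  B = 241 + 2·38 − 5·24 − 3·75 = -28
Change in B: -28 − 1188 = -1216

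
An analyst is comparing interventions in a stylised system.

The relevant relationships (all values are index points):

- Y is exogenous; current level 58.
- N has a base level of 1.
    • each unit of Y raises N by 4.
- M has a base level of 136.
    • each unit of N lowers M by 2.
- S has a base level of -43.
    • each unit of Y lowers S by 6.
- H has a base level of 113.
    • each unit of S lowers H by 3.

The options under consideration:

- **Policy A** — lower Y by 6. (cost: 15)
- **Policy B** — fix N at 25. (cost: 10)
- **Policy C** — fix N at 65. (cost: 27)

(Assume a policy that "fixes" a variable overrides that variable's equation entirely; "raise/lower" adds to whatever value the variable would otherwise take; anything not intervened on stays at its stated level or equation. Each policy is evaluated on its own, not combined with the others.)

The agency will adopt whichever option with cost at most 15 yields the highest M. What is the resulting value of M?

86

Policy A (Y − 6):
  Y = 58 − 6 = 52
  N = 1 + 4·52 = 209
  M = 136 − 2·209 = -282
Policy B (N := 25):
  Y = 58
  N = 25
  M = 136 − 2·25 = 86
Comparing — Policy A: M=-282, Policy B: M=86. Highest is 86 (Policy B).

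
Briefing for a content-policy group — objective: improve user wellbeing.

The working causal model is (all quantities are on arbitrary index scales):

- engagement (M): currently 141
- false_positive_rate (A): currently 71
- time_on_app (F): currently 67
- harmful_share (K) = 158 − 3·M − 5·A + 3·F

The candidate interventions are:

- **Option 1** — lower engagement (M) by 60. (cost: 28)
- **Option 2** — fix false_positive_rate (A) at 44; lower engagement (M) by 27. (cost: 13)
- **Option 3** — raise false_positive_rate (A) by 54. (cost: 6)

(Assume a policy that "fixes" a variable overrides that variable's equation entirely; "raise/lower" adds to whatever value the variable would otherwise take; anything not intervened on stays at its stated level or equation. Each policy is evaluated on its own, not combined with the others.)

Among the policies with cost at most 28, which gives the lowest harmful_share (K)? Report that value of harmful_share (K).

Option 1 (M − 60):
  M = 141 − 60 = 81
  A = 71
  F = 67
  K = 158 − 3·81 − 5·71 + 3·67 = -239
Option 2 (A := 44, M − 27):
  M = 141 − 27 = 114
  A = 44
  F = 67
  K = 158 − 3·114 − 5·44 + 3·67 = -203
Option 3 (A + 54):
  M = 141
  A = 71 + 54 = 125
  F = 67
  K = 158 − 3·141 − 5·125 + 3·67 = -689
Comparing — Option 1: K=-239, Option 2: K=-203, Option 3: K=-689. Lowest is -689 (Option 3).

-689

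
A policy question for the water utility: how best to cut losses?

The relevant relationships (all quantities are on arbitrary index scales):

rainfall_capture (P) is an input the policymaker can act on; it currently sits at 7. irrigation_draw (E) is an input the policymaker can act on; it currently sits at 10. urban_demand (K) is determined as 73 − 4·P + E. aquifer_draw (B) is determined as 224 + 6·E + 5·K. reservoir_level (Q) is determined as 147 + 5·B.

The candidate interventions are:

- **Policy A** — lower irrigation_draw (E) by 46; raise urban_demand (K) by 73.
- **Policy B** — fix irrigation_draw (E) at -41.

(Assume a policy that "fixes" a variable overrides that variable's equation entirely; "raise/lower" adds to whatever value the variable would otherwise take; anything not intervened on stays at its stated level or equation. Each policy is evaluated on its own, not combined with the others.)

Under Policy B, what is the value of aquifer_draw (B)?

Policy B (E := -41):
  P = 7
  E = -41
  K = 73 − 4·7 + (-41) = 4
  B = 224 + 6·(-41) + 5·4 = -2

-2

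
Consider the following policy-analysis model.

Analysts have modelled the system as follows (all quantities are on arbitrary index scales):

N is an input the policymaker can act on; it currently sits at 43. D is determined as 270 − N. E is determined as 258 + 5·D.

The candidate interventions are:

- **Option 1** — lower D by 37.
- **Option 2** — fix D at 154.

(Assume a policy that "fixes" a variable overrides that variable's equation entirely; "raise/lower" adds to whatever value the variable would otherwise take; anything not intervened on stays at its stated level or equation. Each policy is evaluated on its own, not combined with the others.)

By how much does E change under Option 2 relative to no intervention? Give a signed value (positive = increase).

-365

Baseline:
  N = 43
  D = 270 − 43 = 227
  E = 258 + 5·227 = 1393
Option 2 (D := 154):
  N = 43
  D = 154
  E = 258 + 5·154 = 1028
Change in E: 1028 − 1393 = -365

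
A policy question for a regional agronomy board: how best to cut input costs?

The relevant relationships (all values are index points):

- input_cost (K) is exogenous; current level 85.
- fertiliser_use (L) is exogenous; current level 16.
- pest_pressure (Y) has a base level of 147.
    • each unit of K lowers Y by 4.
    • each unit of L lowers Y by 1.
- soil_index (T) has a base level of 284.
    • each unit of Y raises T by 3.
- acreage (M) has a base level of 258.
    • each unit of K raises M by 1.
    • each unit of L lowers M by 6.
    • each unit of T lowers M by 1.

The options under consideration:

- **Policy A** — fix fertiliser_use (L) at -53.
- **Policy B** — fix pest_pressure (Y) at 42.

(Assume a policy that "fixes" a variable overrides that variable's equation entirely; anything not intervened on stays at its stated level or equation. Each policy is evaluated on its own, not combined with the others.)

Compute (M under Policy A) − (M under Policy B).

960

Policy A (L := -53):
  K = 85
  L = -53
  Y = 147 − 4·85 − (-53) = -140
  T = 284 + 3·(-140) = -136
  M = 258 + 85 − 6·(-53) − (-136) = 797
Policy B (Y := 42):
  K = 85
  L = 16
  Y = 42
  T = 284 + 3·42 = 410
  M = 258 + 85 − 6·16 − 410 = -163
M: 797 − (-163) = 960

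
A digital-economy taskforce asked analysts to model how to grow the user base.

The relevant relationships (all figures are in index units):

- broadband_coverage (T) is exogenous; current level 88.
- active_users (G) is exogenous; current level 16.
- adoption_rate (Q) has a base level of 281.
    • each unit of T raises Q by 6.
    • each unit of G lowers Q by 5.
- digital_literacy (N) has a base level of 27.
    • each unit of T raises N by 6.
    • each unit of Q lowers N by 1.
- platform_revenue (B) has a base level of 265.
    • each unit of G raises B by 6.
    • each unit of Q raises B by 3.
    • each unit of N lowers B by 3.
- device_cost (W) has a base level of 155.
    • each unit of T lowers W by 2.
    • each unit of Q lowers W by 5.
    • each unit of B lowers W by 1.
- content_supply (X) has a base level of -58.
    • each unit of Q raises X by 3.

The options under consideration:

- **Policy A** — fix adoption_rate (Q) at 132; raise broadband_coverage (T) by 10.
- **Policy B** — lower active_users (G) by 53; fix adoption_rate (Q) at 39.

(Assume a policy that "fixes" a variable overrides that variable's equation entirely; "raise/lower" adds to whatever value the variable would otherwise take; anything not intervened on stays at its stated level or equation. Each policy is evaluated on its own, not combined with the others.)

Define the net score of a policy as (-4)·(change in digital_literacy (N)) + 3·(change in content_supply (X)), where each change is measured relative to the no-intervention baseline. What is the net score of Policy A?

-8001

Baseline:
  T = 88
  G = 16
  Q = 281 + 6·88 − 5·16 = 729
  N = 27 + 6·88 − 729 = -174
  X = -58 + 3·729 = 2129
Policy A (Q := 132, T + 10):
  T = 88 + 10 = 98
  G = 16
  Q = 132
  N = 27 + 6·98 − 132 = 483
  X = -58 + 3·132 = 338
ΔN = 483 − (-174) = 657; ΔX = 338 − 2129 = -1791
Score = (-4)·657 + 3·(-1791) = -8001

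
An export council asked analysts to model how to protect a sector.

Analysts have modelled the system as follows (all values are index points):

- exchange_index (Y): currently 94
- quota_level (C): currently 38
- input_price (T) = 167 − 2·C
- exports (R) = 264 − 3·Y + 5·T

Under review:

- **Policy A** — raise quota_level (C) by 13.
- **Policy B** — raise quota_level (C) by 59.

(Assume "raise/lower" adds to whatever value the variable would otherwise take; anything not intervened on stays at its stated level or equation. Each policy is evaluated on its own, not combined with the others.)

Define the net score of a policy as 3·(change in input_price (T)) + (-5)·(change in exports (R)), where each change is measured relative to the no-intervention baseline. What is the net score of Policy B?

Baseline:
  Y = 94
  C = 38
  T = 167 − 2·38 = 91
  R = 264 − 3·94 + 5·91 = 437
Policy B (C + 59):
  Y = 94
  C = 38 + 59 = 97
  T = 167 − 2·97 = -27
  R = 264 − 3·94 + 5·(-27) = -153
ΔT = -27 − 91 = -118; ΔR = -153 − 437 = -590
Score = 3·(-118) + (-5)·(-590) = 2596

2596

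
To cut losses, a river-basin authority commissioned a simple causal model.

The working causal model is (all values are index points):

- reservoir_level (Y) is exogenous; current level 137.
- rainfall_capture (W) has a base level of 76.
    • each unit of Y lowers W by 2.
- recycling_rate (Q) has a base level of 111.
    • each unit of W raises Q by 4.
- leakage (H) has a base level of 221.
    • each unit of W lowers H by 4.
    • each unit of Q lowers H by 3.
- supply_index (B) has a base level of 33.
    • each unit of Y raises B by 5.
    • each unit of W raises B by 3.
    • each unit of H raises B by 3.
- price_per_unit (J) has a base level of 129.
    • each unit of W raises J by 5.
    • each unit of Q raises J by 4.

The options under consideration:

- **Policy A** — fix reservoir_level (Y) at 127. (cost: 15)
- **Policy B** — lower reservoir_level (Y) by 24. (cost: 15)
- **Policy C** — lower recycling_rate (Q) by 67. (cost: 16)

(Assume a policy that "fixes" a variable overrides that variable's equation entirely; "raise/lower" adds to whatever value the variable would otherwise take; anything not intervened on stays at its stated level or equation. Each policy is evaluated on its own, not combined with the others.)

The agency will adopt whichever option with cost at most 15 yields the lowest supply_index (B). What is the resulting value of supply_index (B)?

Policy A (Y := 127):
  Y = 127
  W = 76 − 2·127 = -178
  Q = 111 + 4·(-178) = -601
  H = 221 − 4·(-178) − 3·(-601) = 2736
  B = 33 + 5·127 + 3·(-178) + 3·2736 = 8342
Policy B (Y − 24):
  Y = 137 − 24 = 113
  W = 76 − 2·113 = -150
  Q = 111 + 4·(-150) = -489
  H = 221 − 4·(-150) − 3·(-489) = 2288
  B = 33 + 5·113 + 3·(-150) + 3·2288 = 7012
Comparing — Policy A: B=8342, Policy B: B=7012. Lowest is 7012 (Policy B).

7012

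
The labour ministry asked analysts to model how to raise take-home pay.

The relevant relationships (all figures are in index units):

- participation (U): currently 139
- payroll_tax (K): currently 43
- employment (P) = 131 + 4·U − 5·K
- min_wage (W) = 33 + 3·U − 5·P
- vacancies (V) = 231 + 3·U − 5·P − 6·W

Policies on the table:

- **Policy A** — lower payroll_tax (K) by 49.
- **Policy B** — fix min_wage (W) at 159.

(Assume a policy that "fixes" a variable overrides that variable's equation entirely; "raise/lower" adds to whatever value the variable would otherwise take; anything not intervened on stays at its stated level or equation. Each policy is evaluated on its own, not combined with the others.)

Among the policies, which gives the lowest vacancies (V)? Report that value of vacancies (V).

-2666

Policy A (K − 49):
  U = 139
  K = 43 − 49 = -6
  P = 131 + 4·139 − 5·(-6) = 717
  W = 33 + 3·139 − 5·717 = -3135
  V = 231 + 3·139 − 5·717 − 6·(-3135) = 15873
Policy B (W := 159):
  U = 139
  K = 43
  P = 131 + 4·139 − 5·43 = 472
  W = 159
  V = 231 + 3·139 − 5·472 − 6·159 = -2666
Comparing — Policy A: V=15873, Policy B: V=-2666. Lowest is -2666 (Policy B).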